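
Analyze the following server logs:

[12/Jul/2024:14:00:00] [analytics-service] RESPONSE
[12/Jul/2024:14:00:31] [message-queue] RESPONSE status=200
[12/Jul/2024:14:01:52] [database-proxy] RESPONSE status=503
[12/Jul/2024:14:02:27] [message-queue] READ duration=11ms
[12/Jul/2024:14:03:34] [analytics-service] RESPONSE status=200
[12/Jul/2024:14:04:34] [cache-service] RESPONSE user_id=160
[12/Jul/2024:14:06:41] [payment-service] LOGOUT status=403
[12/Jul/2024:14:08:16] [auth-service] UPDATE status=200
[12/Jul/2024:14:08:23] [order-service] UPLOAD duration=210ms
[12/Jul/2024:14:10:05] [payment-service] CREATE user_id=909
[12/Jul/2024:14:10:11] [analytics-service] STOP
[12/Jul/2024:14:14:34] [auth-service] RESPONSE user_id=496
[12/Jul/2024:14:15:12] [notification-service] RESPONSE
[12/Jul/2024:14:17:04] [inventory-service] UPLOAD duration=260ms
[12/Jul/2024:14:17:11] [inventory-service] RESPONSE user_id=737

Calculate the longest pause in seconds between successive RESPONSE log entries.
600

To find the longest gap:

1. Extract all RESPONSE events in chronological order
2. Calculate time differences between consecutive events
3. Find the maximum difference
4. Longest gap: 600 seconds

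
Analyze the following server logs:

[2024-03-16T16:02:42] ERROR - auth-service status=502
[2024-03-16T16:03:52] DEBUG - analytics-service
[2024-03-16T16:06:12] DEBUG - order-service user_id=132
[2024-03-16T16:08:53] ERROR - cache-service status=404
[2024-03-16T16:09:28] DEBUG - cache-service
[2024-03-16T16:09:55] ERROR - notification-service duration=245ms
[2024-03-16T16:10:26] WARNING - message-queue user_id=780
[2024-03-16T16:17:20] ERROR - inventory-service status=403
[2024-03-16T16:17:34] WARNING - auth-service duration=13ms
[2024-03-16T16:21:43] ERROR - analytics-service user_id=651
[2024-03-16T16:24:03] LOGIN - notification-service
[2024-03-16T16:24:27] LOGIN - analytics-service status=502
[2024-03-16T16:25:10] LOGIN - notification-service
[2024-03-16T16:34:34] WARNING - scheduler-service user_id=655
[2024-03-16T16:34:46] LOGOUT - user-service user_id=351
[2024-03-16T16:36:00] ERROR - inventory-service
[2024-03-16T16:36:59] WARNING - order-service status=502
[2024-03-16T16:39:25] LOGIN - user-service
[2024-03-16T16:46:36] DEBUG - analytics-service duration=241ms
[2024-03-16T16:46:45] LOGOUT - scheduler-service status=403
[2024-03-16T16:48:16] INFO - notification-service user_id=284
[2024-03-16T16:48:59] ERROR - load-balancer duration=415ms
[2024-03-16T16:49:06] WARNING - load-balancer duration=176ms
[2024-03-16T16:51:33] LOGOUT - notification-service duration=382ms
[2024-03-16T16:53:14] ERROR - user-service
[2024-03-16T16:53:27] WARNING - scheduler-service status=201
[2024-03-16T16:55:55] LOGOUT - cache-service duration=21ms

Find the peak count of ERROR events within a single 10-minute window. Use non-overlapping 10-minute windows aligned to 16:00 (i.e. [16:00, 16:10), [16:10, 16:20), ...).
3

To find the burst window:

1. Divide the log period into non-overlapping 10-minute windows starting at 16:00
2. Count ERROR events in each window
3. Find the window with maximum count
4. Maximum events in a window: 3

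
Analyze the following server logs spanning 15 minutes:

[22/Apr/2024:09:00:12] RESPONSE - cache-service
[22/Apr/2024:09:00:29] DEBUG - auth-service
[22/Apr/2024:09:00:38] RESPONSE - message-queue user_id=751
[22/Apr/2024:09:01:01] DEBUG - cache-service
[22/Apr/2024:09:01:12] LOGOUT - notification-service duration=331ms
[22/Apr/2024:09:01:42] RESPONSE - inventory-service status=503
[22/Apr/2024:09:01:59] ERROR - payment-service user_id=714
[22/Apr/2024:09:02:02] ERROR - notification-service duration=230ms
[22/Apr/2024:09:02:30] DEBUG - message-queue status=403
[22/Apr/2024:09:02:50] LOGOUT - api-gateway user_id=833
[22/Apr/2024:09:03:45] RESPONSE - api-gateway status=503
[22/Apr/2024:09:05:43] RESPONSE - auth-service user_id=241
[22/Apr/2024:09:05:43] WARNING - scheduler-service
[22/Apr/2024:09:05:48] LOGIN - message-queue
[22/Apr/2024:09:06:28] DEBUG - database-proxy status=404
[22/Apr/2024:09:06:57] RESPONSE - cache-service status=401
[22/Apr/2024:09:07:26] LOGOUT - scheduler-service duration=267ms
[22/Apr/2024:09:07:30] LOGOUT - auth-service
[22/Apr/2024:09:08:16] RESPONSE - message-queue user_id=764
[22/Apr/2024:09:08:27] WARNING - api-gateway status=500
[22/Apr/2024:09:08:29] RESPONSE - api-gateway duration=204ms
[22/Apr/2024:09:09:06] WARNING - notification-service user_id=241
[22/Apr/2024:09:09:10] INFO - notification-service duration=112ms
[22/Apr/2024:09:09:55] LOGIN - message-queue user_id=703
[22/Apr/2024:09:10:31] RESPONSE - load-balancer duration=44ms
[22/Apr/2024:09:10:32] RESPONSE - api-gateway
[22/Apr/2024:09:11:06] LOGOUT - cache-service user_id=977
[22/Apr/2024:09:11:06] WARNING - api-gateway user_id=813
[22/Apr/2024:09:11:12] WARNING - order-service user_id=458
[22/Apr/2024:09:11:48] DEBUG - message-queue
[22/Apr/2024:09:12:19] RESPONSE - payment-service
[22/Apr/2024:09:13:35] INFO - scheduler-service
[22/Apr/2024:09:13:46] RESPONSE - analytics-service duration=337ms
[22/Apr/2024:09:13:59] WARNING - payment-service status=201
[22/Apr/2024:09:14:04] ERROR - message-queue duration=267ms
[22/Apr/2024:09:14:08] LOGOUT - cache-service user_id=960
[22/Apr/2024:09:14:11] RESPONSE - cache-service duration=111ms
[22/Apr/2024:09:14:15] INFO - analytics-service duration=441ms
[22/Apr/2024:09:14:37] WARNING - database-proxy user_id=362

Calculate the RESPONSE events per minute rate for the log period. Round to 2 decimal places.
0.87

To calculate the rate:

1. Count total RESPONSE events: 13
2. Total time period: 15 minutes
3. Rate = 13 / 15 = 0.87 events per minute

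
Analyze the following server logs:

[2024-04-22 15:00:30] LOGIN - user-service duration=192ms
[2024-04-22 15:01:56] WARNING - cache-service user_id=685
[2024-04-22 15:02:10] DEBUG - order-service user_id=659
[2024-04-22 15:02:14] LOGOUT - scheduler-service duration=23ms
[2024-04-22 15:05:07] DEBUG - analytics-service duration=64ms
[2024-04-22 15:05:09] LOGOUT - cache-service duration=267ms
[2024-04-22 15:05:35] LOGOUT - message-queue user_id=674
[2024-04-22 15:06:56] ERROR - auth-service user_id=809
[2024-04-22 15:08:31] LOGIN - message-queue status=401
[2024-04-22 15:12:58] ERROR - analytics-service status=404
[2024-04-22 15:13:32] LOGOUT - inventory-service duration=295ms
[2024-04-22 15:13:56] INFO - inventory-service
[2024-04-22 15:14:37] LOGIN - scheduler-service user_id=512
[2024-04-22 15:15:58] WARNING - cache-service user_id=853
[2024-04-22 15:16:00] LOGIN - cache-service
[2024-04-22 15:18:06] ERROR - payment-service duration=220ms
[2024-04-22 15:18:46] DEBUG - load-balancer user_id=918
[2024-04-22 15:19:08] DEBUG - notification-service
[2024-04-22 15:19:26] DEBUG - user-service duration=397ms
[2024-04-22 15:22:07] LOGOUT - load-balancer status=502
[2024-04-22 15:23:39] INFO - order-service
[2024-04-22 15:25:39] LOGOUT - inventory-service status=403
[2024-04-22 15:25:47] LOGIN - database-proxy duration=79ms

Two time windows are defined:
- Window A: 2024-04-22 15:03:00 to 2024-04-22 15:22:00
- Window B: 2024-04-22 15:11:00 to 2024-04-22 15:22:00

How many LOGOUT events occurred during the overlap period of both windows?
1

To find overlap events:

1. Window A: 2024-04-22 15:03:00 to 2024-04-22 15:22:00
2. Window B: 2024-04-22 15:11:00 to 2024-04-22 15:22:00
3. Overlap period: 2024-04-22 15:11:00 to 2024-04-22 15:22:00
4. Count LOGOUT events in overlap: 1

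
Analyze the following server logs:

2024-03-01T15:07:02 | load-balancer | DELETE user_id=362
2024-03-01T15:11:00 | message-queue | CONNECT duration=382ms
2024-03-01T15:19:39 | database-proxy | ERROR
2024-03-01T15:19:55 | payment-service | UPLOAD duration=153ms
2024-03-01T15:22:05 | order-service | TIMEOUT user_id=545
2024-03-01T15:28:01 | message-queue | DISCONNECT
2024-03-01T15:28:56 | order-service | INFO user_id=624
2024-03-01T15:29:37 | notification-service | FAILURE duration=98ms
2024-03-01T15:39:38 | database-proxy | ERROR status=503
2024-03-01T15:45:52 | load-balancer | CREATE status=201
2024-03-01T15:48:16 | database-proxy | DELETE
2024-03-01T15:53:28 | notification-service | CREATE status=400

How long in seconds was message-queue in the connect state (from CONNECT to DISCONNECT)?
1021

To calculate state duration:

1. Find CONNECT event for message-queue: 2024-03-01T15:11:00
2. Find DISCONNECT event for message-queue: 2024-03-01T15:28:01
3. Calculate duration: 2024-03-01T15:28:01 - 2024-03-01T15:11:00 = 1021 seconds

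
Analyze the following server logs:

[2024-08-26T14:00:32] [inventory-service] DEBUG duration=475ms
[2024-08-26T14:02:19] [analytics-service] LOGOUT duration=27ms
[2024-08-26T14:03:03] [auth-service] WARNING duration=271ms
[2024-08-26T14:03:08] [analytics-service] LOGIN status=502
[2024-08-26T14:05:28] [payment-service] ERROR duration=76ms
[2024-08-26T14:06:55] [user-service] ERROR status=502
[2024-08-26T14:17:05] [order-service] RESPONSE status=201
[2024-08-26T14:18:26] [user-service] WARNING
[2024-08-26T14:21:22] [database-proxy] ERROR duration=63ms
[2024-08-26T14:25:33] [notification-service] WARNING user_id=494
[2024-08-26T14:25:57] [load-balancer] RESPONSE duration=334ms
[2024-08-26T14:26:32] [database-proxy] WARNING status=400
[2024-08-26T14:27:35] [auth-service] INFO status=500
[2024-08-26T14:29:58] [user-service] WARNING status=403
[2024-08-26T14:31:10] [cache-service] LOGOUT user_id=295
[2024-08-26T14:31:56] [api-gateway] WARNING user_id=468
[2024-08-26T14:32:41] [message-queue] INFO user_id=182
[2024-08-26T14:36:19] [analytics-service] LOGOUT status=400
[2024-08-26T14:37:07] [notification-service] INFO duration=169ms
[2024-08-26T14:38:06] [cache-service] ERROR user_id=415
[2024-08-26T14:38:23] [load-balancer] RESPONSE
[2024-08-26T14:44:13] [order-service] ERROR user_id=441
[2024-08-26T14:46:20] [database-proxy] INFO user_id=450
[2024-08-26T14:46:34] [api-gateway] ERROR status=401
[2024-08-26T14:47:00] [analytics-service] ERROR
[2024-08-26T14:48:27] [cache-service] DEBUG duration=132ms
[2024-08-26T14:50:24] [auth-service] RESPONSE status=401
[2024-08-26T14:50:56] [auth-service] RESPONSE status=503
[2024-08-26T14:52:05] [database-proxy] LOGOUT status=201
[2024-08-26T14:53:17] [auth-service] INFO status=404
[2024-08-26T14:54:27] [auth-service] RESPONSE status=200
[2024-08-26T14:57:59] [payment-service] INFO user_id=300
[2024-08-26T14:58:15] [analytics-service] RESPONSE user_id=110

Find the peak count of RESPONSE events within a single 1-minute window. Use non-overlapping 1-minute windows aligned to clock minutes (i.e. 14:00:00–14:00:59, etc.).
2

To find the burst window:

1. Divide the log period into non-overlapping 1-minute windows starting at 14:00
2. Count RESPONSE events in each window
3. Find the window with maximum count
4. Maximum events in a window: 2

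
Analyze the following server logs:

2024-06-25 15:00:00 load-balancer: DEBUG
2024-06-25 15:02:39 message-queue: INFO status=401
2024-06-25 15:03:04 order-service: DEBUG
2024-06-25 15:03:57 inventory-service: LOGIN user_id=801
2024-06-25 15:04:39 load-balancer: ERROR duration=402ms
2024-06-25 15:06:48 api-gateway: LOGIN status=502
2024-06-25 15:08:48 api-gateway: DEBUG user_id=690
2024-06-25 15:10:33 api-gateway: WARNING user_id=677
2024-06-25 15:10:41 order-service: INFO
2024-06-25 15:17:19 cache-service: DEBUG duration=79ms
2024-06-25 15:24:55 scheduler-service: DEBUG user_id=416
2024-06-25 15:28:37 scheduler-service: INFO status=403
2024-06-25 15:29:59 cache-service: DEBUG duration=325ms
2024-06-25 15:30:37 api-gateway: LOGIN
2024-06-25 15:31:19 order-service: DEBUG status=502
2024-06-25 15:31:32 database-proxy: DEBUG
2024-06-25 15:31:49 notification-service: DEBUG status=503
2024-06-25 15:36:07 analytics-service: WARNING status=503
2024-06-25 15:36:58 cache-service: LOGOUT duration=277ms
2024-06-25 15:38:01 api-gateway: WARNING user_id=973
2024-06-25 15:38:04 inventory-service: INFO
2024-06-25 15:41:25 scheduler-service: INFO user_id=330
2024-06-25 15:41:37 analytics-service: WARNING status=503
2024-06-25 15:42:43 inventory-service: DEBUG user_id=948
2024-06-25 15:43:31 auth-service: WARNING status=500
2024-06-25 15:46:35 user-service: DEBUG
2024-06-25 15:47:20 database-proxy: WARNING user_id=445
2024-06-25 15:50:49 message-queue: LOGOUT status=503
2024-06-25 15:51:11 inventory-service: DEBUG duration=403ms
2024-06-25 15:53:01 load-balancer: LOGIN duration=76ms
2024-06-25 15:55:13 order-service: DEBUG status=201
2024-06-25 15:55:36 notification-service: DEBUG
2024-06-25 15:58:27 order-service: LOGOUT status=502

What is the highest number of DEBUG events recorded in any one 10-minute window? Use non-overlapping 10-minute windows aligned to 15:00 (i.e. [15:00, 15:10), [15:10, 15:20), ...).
3

To find the burst window:

1. Divide the log period into non-overlapping 10-minute windows starting at 15:00
2. Count DEBUG events in each window
3. Find the window with maximum count
4. Maximum events in a window: 3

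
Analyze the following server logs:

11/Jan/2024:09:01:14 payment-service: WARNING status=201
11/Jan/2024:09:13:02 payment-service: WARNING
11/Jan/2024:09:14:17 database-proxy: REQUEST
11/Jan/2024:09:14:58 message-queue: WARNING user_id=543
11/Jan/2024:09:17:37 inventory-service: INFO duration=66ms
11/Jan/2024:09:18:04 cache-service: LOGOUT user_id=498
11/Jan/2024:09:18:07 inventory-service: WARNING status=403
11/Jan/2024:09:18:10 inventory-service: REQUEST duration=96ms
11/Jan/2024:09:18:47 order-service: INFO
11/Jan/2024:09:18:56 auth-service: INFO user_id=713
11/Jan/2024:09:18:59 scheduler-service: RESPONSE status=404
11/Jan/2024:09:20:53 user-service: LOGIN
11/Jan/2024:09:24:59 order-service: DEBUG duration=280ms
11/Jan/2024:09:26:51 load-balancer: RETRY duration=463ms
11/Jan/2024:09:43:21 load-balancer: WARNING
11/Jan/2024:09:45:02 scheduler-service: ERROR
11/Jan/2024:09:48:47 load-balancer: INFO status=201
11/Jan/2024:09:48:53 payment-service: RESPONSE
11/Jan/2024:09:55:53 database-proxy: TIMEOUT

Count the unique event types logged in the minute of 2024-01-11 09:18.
5

To count unique event types:

1. Filter events in the minute starting at 2024-01-11 09:18
2. Extract event types from matching entries
3. Count unique types: 5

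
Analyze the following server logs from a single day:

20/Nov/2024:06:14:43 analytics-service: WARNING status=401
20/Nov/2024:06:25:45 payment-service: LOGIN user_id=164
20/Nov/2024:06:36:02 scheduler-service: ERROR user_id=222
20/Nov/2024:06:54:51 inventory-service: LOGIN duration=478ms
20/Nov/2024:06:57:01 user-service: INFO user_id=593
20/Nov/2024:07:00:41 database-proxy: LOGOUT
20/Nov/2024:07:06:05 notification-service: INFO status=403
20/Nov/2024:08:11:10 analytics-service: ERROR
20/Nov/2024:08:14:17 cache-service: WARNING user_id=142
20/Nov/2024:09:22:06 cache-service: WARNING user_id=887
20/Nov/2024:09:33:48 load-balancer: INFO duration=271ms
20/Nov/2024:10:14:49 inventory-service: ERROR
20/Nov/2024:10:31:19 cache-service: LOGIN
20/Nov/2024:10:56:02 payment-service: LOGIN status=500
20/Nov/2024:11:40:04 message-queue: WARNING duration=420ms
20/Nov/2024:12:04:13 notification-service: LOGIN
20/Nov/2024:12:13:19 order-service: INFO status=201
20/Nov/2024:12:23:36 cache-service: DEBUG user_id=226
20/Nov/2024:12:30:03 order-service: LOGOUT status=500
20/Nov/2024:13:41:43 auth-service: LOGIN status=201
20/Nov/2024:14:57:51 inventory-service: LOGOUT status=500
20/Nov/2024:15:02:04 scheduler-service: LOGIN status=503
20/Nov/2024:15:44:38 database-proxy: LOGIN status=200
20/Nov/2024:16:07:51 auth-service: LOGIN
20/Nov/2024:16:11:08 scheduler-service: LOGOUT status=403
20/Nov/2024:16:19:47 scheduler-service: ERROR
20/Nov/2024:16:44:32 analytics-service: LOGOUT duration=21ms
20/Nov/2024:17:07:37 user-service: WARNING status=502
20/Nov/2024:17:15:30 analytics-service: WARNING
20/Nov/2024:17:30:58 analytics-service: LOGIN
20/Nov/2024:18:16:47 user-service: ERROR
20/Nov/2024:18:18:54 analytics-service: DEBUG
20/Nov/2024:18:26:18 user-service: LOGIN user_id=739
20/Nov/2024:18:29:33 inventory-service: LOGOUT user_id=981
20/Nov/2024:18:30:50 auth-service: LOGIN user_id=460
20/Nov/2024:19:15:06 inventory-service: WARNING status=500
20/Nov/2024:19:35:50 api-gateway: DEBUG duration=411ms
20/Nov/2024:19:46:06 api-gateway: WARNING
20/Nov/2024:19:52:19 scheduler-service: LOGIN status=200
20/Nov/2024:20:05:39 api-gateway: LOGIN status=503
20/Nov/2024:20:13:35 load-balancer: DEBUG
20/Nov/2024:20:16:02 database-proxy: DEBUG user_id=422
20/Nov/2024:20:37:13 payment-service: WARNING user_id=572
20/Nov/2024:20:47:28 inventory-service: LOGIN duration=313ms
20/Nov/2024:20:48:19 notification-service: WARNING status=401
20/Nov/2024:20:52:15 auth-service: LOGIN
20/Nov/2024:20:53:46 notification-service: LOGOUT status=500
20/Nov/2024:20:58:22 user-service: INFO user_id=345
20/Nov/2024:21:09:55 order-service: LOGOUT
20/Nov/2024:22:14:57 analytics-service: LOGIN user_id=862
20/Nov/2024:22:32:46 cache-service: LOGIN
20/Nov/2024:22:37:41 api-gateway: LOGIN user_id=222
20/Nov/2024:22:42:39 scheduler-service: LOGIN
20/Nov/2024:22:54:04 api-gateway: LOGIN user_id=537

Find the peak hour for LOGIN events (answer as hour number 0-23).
22

To find the peak hour:

1. Group all LOGIN events by hour
2. Count events in each hour
3. Find hour with maximum count
4. Peak hour: 22 (with 5 events)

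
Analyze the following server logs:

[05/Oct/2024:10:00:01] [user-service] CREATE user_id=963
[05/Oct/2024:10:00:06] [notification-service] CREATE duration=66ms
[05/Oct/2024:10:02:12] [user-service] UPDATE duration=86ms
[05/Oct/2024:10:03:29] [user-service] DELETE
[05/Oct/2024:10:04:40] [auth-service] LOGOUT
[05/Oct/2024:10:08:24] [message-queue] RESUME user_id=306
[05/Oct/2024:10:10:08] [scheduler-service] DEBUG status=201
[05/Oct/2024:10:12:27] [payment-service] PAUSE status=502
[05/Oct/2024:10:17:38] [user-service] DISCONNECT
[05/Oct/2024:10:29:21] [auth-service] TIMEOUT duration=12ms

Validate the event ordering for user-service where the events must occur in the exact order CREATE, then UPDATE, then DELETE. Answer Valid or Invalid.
Valid

To validate ordering:

1. Required order: CREATE → UPDATE → DELETE
2. Rule: the events must occur in the exact order CREATE, then UPDATE, then DELETE
3. Check actual order of events for user-service
4. Result: Valid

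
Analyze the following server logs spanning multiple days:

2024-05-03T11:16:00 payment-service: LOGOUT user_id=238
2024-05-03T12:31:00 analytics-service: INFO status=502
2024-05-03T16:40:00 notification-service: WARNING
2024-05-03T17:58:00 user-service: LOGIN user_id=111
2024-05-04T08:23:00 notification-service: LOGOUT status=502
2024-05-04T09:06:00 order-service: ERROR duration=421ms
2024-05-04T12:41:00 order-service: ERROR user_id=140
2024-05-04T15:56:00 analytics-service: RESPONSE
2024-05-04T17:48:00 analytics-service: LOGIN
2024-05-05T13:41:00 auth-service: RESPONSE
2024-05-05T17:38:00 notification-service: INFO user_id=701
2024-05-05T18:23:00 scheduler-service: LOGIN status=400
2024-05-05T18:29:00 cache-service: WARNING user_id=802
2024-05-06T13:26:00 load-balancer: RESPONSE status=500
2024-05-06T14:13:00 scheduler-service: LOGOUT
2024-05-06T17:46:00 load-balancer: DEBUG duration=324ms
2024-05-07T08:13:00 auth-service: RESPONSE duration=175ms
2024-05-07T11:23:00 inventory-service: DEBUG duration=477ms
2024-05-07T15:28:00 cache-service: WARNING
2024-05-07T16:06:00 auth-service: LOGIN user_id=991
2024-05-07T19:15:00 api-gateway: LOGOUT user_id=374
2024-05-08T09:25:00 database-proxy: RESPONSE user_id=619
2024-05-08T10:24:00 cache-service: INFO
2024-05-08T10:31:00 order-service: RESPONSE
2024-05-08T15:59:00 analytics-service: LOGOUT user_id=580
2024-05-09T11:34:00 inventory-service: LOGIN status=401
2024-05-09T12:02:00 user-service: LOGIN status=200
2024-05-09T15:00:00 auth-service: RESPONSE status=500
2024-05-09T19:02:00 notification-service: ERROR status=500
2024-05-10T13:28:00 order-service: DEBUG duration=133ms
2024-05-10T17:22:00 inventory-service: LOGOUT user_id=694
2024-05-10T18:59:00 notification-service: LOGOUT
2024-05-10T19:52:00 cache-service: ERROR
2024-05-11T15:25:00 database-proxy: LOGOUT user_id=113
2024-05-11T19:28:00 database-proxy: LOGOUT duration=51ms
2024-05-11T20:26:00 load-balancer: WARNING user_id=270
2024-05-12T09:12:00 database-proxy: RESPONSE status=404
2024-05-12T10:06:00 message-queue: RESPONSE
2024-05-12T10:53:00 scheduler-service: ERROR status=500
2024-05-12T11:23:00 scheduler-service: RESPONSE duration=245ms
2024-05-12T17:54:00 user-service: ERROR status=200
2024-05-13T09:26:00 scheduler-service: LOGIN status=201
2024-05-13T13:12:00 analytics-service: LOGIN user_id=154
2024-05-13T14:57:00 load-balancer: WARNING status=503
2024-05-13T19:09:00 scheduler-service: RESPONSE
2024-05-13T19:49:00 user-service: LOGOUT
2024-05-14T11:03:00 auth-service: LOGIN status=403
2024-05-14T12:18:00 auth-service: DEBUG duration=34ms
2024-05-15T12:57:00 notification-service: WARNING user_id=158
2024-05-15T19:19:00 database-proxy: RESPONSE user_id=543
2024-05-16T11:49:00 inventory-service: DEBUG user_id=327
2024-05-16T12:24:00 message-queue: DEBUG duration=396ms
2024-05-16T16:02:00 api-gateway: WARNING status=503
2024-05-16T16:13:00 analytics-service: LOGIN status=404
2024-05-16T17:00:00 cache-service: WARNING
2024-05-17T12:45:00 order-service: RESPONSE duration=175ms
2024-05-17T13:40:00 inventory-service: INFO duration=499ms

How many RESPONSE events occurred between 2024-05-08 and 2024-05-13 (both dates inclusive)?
7

To filter by date range:

1. Date range: 2024-05-08 through 2024-05-13, both dates inclusive
2. Filter for RESPONSE events whose date falls in this range
3. Count matching events: 7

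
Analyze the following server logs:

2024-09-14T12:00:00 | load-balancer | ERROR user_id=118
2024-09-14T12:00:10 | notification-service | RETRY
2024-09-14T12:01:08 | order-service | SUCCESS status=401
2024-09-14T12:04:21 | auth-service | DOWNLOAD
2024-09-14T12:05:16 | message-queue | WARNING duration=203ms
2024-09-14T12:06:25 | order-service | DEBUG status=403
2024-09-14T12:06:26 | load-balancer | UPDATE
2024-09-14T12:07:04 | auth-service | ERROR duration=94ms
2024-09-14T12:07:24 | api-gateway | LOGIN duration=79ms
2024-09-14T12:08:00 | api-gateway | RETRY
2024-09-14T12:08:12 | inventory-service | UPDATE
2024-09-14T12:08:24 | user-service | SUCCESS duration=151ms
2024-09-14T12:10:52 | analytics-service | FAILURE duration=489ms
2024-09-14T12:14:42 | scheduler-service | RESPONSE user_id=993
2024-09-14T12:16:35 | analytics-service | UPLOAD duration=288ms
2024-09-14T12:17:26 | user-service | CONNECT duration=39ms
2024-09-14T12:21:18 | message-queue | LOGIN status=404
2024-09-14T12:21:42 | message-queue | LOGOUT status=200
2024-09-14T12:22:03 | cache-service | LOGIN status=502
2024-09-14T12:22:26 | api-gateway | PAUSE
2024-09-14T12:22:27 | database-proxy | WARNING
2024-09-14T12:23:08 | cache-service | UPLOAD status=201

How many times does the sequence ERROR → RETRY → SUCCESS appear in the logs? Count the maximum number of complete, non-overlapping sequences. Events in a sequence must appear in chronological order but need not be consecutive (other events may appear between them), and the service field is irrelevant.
2

To count sequences:

1. Look for pattern: ERROR → RETRY → SUCCESS
2. Greedily scan the log in chronological order, matching each sequence element in turn (ignoring service)
3. Each time the full pattern completes, increment the count and restart matching from the next event
4. Complete non-overlapping sequences found: 2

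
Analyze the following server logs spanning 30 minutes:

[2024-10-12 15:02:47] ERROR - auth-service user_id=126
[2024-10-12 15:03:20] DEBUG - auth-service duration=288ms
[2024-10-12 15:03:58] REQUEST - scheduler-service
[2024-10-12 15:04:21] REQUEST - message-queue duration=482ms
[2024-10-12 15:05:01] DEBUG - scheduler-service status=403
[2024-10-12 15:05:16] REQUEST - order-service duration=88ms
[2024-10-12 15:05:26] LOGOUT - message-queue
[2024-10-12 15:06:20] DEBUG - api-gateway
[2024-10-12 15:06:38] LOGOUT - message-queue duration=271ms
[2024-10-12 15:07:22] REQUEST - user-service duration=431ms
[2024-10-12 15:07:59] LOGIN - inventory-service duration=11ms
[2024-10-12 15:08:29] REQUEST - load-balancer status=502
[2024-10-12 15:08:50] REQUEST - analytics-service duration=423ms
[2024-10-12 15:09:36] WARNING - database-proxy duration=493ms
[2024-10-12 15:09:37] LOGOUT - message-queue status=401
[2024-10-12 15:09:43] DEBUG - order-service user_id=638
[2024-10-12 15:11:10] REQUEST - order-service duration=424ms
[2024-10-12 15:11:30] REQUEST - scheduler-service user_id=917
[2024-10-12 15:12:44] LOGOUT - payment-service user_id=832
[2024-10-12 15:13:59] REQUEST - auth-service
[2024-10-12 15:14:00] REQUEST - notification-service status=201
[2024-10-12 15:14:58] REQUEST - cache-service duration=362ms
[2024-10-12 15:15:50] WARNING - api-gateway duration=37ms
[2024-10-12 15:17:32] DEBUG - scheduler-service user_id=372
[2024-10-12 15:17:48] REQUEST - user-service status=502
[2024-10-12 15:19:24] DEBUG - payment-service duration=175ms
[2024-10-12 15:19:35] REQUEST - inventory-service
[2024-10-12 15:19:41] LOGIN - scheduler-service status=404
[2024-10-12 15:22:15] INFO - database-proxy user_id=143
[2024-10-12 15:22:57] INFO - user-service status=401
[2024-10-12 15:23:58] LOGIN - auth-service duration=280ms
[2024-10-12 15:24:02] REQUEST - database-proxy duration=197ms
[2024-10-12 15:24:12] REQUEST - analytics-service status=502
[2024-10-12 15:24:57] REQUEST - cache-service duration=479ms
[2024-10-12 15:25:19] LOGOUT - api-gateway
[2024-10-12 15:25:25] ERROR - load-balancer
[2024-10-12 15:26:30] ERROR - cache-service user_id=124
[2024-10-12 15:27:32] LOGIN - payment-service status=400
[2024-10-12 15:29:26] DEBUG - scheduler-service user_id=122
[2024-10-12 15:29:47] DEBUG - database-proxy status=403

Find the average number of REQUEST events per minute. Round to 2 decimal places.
0.53

To calculate the rate:

1. Count total REQUEST events: 16
2. Total time period: 30 minutes
3. Rate = 16 / 30 = 0.53 events per minute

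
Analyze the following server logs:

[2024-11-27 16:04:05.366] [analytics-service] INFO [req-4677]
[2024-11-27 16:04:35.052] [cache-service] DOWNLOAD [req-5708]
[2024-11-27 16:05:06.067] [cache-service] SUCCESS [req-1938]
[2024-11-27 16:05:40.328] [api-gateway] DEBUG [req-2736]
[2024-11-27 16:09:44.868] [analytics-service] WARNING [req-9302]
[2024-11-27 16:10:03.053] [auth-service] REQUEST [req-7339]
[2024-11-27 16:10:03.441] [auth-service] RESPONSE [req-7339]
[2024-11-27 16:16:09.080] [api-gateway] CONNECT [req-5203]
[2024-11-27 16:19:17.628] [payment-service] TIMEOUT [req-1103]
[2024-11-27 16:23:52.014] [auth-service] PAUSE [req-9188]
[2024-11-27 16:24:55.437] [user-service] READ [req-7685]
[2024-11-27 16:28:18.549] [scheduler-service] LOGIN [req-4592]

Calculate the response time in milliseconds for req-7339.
388

To calculate latency:

1. Find REQUEST with id req-7339: 2024-11-27 16:10:03.053
2. Find RESPONSE with id req-7339: 2024-11-27 16:10:03.441
3. Latency: 2024-11-27 16:10:03.441 - 2024-11-27 16:10:03.053 = 388ms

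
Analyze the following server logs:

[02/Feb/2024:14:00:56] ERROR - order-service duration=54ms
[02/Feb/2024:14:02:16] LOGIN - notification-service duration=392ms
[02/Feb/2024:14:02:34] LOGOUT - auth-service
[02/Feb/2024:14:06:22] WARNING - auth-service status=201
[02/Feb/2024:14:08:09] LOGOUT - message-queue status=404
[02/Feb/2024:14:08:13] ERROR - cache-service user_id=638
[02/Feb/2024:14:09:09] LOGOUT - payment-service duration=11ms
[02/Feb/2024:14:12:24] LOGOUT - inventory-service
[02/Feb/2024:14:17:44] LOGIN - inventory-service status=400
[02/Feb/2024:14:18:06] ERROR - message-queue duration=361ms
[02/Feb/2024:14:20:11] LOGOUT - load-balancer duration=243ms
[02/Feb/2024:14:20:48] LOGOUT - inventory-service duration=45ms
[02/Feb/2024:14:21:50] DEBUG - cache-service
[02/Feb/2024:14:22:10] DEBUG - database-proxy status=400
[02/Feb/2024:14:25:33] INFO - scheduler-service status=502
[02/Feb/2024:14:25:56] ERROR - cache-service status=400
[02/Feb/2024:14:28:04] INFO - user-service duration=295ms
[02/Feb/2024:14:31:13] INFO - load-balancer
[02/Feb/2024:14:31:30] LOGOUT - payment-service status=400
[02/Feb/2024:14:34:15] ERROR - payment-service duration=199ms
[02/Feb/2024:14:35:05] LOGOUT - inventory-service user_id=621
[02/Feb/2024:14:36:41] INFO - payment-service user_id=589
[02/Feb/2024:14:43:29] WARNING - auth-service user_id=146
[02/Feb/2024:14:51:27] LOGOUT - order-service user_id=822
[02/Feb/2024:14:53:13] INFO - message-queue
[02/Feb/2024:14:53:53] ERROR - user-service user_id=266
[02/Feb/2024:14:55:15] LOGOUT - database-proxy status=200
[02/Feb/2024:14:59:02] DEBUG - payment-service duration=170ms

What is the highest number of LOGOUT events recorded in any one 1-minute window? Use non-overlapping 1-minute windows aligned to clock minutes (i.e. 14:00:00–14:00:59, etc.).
2

To find the burst window:

1. Divide the log period into non-overlapping 1-minute windows starting at 14:00
2. Count LOGOUT events in each window
3. Find the window with maximum count
4. Maximum events in a window: 2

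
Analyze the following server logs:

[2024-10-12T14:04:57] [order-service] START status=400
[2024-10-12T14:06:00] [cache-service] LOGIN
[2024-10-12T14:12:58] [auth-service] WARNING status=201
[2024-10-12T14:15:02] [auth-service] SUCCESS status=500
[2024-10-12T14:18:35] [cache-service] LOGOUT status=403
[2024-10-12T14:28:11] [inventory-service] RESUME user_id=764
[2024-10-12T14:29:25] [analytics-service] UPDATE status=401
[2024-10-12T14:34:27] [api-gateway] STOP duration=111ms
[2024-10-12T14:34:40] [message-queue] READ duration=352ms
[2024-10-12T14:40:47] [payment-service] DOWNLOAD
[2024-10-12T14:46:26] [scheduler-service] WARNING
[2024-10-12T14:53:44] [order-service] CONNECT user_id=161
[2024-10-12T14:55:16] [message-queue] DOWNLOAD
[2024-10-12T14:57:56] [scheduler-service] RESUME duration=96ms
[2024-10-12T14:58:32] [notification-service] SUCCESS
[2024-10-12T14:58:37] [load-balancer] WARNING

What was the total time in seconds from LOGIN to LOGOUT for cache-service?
755

To calculate state duration:

1. Find LOGIN event for cache-service: 2024-10-12T14:06:00
2. Find LOGOUT event for cache-service: 2024-10-12T14:18:35
3. Calculate duration: 2024-10-12T14:18:35 - 2024-10-12T14:06:00 = 755 seconds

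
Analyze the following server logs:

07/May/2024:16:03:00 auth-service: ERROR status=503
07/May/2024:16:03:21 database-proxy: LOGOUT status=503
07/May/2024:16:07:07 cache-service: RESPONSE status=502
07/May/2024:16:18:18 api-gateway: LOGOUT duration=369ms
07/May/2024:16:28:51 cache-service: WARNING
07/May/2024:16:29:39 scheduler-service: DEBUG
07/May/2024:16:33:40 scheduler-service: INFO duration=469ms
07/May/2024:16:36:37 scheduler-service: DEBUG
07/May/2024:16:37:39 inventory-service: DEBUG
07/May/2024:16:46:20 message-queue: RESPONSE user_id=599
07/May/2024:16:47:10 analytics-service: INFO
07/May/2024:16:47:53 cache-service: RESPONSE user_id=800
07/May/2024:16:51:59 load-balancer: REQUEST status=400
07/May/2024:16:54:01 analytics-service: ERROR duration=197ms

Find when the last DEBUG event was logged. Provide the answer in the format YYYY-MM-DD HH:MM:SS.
2024-05-07 16:37:39

To find the last event:

1. Filter for all DEBUG events
2. Sort by timestamp
3. Select the last one
4. Timestamp: 2024-05-07 16:37:39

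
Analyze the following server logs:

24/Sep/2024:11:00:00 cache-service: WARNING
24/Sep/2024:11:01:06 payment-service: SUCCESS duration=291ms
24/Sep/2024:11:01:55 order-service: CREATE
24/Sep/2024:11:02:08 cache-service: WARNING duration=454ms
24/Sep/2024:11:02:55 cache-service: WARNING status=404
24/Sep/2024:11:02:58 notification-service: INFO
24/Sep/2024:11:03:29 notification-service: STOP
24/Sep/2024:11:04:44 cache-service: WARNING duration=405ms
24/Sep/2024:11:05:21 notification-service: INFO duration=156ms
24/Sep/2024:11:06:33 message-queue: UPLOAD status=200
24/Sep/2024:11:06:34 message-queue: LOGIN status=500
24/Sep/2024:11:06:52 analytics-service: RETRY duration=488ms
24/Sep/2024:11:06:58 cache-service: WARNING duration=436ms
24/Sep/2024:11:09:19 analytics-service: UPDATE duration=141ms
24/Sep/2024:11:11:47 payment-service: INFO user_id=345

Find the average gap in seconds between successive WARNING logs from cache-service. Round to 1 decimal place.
104.5

To calculate average interval:

1. Find all WARNING events for cache-service in order
2. Calculate time gaps between consecutive events
3. Compute mean of gaps: 418 / 4 = 104.5 seconds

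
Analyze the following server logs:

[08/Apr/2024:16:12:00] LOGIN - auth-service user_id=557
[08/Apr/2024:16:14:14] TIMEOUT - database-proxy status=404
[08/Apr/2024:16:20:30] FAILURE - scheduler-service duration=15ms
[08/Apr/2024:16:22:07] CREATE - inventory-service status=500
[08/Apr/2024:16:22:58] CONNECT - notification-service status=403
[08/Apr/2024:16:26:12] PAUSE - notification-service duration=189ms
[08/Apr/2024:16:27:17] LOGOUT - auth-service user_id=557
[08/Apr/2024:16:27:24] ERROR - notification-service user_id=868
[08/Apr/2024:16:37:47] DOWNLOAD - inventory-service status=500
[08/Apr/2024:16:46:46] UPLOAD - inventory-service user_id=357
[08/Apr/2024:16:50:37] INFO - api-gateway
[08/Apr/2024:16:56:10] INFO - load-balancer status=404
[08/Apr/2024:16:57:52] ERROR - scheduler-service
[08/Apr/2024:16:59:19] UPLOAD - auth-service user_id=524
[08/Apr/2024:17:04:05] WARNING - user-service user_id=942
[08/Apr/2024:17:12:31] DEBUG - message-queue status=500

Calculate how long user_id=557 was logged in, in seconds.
917

To calculate session duration:

1. Find LOGIN event for user_id=557: 08/Apr/2024:16:12:00
2. Find LOGOUT event for user_id=557: 08/Apr/2024:16:27:17
3. Session duration: 08/Apr/2024:16:27:17 - 08/Apr/2024:16:12:00 = 917 seconds (15 minutes)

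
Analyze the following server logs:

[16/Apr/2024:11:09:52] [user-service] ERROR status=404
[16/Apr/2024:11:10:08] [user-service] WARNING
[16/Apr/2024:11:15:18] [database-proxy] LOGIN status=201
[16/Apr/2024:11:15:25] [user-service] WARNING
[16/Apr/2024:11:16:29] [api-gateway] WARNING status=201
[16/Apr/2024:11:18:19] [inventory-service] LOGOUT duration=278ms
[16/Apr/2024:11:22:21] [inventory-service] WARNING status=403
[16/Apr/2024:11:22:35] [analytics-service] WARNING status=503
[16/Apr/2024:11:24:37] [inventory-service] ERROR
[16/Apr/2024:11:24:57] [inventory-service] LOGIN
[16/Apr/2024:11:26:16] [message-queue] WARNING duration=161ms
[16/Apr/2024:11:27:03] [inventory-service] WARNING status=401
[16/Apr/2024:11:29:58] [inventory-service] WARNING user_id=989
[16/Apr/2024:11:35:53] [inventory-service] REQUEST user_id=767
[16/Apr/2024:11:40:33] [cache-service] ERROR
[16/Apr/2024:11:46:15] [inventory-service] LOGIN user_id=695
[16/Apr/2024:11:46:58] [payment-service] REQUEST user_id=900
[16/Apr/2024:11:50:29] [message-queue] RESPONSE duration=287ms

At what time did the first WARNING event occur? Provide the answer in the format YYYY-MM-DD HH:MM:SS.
2024-04-16 11:10:08

To find the first event:

1. Filter for all WARNING events
2. Sort by timestamp
3. Select the first one
4. Timestamp: 2024-04-16 11:10:08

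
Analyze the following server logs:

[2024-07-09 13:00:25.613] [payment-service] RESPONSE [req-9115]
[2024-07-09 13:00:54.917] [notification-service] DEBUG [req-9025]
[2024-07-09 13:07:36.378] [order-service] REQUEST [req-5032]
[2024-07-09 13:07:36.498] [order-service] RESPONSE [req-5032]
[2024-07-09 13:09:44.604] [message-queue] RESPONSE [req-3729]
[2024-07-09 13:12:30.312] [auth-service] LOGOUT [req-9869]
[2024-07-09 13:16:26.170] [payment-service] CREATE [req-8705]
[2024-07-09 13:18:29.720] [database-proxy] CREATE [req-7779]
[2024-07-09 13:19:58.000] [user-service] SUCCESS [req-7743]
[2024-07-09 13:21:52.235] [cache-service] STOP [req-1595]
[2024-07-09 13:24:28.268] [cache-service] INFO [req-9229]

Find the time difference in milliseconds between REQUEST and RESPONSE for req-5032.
120

To calculate latency:

1. Find REQUEST with id req-5032: 2024-07-09 13:07:36.378
2. Find RESPONSE with id req-5032: 2024-07-09 13:07:36.498
3. Latency: 2024-07-09 13:07:36.498 - 2024-07-09 13:07:36.378 = 120ms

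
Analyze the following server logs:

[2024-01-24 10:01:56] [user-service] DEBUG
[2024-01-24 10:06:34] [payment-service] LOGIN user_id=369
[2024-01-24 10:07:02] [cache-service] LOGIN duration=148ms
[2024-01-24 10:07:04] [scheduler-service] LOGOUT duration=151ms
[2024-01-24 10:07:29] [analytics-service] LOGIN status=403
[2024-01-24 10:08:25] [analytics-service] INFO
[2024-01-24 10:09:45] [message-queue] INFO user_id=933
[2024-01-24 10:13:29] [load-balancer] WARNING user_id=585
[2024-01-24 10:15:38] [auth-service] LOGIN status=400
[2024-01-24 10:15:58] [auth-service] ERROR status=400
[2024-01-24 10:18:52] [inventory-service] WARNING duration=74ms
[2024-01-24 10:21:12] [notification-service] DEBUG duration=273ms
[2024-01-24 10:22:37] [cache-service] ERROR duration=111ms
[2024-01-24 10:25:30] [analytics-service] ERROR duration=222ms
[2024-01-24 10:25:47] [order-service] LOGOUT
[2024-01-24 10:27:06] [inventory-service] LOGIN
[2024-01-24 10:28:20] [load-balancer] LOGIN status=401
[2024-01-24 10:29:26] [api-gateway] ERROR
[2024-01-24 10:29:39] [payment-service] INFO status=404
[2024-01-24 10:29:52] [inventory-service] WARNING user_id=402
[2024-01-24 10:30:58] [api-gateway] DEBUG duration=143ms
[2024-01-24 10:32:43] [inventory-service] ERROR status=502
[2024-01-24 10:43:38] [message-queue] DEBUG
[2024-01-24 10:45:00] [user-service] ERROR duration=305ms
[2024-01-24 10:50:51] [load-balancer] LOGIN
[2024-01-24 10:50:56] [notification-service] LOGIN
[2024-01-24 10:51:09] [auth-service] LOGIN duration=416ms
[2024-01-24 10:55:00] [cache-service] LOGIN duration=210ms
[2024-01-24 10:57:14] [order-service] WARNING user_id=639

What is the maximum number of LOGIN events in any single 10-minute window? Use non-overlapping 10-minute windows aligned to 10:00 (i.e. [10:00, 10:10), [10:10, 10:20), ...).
4

To find the burst window:

1. Divide the log period into non-overlapping 10-minute windows starting at 10:00
2. Count LOGIN events in each window
3. Find the window with maximum count
4. Maximum events in a window: 4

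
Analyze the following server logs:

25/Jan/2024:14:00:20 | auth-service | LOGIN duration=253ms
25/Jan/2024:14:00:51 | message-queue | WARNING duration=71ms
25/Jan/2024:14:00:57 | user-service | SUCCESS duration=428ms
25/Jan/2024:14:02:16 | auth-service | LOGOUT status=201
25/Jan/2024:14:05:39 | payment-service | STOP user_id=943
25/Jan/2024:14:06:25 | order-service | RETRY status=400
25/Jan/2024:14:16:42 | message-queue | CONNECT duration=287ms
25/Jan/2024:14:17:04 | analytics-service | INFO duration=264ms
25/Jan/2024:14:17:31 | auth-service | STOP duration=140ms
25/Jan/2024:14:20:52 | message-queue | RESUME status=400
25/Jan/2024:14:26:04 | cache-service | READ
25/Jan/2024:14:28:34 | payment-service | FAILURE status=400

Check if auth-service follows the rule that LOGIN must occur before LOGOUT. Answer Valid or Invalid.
Valid

To validate ordering:

1. Required order: LOGIN → LOGOUT
2. Rule: LOGIN must occur before LOGOUT
3. Check actual order of events for auth-service
4. Result: Valid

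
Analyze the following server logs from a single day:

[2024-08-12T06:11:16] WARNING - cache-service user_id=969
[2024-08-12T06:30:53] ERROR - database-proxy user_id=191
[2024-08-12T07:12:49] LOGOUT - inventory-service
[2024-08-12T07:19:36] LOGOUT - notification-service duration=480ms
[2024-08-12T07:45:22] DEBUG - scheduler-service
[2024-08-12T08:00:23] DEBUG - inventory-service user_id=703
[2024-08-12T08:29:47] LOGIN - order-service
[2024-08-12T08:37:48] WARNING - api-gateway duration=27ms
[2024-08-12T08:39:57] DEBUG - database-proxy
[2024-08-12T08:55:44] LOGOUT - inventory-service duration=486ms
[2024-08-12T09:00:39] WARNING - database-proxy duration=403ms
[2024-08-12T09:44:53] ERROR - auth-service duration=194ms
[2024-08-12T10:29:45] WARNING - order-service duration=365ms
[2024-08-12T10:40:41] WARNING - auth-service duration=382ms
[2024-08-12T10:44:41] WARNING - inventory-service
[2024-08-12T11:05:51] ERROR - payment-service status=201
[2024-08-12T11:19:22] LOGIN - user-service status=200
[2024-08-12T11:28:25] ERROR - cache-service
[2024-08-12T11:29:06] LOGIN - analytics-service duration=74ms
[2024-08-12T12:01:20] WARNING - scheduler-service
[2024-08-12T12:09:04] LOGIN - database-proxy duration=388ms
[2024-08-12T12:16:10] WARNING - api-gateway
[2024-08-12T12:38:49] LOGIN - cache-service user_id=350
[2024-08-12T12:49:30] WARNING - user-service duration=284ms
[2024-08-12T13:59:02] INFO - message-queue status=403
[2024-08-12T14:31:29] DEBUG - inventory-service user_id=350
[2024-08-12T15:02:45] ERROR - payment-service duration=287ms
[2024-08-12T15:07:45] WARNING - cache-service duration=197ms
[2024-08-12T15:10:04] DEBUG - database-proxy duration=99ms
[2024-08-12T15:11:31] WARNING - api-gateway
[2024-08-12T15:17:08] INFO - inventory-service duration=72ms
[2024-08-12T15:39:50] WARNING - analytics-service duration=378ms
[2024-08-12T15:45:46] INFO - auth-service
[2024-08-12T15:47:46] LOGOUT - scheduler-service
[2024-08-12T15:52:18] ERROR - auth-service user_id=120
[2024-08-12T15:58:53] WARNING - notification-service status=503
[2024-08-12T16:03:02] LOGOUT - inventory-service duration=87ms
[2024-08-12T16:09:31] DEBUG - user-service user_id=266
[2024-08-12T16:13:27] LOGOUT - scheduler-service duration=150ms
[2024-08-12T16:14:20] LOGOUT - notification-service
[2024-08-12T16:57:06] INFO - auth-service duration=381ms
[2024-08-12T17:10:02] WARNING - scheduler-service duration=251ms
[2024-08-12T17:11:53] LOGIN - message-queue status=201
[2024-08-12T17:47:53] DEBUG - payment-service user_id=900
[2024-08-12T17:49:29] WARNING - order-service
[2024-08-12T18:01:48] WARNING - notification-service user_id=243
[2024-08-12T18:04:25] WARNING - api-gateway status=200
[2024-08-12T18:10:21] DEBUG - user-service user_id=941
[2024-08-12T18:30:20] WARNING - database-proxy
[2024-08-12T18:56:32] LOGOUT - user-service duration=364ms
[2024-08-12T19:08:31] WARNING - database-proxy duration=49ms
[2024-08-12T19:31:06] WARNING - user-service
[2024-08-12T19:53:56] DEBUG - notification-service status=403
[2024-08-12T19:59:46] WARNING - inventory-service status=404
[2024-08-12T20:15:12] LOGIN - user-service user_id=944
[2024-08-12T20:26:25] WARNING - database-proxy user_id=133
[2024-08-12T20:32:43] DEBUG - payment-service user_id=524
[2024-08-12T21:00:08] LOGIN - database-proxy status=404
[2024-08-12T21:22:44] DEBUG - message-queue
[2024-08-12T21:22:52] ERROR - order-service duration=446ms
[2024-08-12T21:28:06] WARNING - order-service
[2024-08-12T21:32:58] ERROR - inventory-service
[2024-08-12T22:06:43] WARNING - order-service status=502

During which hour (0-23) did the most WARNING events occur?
15

To find the peak hour:

1. Group all WARNING events by hour
2. Count events in each hour
3. Find hour with maximum count
4. Peak hour: 15 (with 4 events)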